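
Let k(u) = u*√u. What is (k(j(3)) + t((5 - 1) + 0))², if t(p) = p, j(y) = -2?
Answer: 8 - 16*I*√2 ≈ 8.0 - 22.627*I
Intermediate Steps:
k(u) = u^(3/2)
(k(j(3)) + t((5 - 1) + 0))² = ((-2)^(3/2) + ((5 - 1) + 0))² = (-2*I*√2 + (4 + 0))² = (-2*I*√2 + 4)² = (4 - 2*I*√2)²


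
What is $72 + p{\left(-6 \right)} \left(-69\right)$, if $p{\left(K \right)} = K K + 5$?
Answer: $-2757$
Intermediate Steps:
$p{\left(K \right)} = 5 + K^{2}$ ($p{\left(K \right)} = K^{2} + 5 = 5 + K^{2}$)
$72 + p{\left(-6 \right)} \left(-69\right) = 72 + \left(5 + \left(-6\right)^{2}\right) \left(-69\right) = 72 + \left(5 + 36\right) \left(-69\right) = 72 + 41 \left(-69\right) = 72 - 2829 = -2757$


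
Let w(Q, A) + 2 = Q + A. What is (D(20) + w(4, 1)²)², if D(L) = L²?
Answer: 167281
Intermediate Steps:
w(Q, A) = -2 + A + Q (w(Q, A) = -2 + (Q + A) = -2 + (A + Q) = -2 + A + Q)
(D(20) + w(4, 1)²)² = (20² + (-2 + 1 + 4)²)² = (400 + 3²)² = (400 + 9)² = 409² = 167281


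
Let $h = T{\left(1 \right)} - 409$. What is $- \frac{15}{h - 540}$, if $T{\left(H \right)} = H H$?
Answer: $\frac{5}{316} \approx 0.015823$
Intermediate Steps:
$T{\left(H \right)} = H^{2}$
$h = -408$ ($h = 1^{2} - 409 = 1 - 409 = -408$)
$- \frac{15}{h - 540} = - \frac{15}{-408 - 540} = - \frac{15}{-948} = \left(-15\right) \left(- \frac{1}{948}\right) = \frac{5}{316}$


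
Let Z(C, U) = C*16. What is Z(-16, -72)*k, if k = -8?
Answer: 2048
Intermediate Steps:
Z(C, U) = 16*C
Z(-16, -72)*k = (16*(-16))*(-8) = -256*(-8) = 2048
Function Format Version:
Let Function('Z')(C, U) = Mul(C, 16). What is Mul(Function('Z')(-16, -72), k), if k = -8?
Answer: 2048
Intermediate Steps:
Function('Z')(C, U) = Mul(16, C)
Mul(Function('Z')(-16, -72), k) = Mul(Mul(16, -16), -8) = Mul(-256, -8) = 2048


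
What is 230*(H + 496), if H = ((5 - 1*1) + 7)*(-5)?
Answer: 101430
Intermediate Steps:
H = -55 (H = ((5 - 1) + 7)*(-5) = (4 + 7)*(-5) = 11*(-5) = -55)
230*(H + 496) = 230*(-55 + 496) = 230*441 = 101430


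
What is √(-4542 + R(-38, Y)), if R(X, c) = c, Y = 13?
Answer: I*√4529 ≈ 67.298*I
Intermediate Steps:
√(-4542 + R(-38, Y)) = √(-4542 + 13) = √(-4529) = I*√4529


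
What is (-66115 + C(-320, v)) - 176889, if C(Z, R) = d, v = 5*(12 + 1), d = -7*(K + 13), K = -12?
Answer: -243011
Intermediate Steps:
d = -7 (d = -7*(-12 + 13) = -7*1 = -7)
v = 65 (v = 5*13 = 65)
C(Z, R) = -7
(-66115 + C(-320, v)) - 176889 = (-66115 - 7) - 176889 = -66122 - 176889 = -243011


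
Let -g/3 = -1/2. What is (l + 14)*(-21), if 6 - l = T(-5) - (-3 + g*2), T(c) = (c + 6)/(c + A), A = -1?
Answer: -847/2 ≈ -423.50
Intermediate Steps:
T(c) = (6 + c)/(-1 + c) (T(c) = (c + 6)/(c - 1) = (6 + c)/(-1 + c))
g = 3/2 (g = -(-3)/2 = -3*(-1/2) = 3/2 ≈ 1.5000)
l = 37/6 (l = 6 - ((6 - 5)/(-1 - 5) - (-3 + (3/2)*2)) = 6 - (1/(-6) - (-3 + 3)) = 6 - (-1/6*1 - 1*0) = 6 - (-1/6 + 0) = 6 - 1*(-1/6) = 6 + 1/6 = 37/6 ≈ 6.1667)
(l + 14)*(-21) = (37/6 + 14)*(-21) = (121/6)*(-21) = -847/2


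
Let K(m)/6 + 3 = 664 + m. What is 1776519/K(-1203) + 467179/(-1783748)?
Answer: -132099228305/241697854 ≈ -546.55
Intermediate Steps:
K(m) = 3966 + 6*m (K(m) = -18 + 6*(664 + m) = -18 + (3984 + 6*m) = 3966 + 6*m)
1776519/K(-1203) + 467179/(-1783748) = 1776519/(3966 + 6*(-1203)) + 467179/(-1783748) = 1776519/(3966 - 7218) + 467179*(-1/1783748) = 1776519/(-3252) - 467179/1783748 = 1776519*(-1/3252) - 467179/1783748 = -592173/1084 - 467179/1783748 = -132099228305/241697854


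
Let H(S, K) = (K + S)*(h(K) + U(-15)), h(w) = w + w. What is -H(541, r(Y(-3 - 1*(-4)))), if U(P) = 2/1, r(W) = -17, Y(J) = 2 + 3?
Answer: 16768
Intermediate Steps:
Y(J) = 5
U(P) = 2 (U(P) = 2*1 = 2)
h(w) = 2*w
H(S, K) = (2 + 2*K)*(K + S) (H(S, K) = (K + S)*(2*K + 2) = (K + S)*(2 + 2*K) = (2 + 2*K)*(K + S))
-H(541, r(Y(-3 - 1*(-4)))) = -(2*(-17) + 2*541 + 2*(-17)**2 + 2*(-17)*541) = -(-34 + 1082 + 2*289 - 18394) = -(-34 + 1082 + 578 - 18394) = -1*(-16768) = 16768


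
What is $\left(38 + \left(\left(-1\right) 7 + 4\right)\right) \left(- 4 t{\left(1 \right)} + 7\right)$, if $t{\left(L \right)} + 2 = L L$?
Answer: $385$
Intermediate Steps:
$t{\left(L \right)} = -2 + L^{2}$ ($t{\left(L \right)} = -2 + L L = -2 + L^{2}$)
$\left(38 + \left(\left(-1\right) 7 + 4\right)\right) \left(- 4 t{\left(1 \right)} + 7\right) = \left(38 + \left(\left(-1\right) 7 + 4\right)\right) \left(- 4 \left(-2 + 1^{2}\right) + 7\right) = \left(38 + \left(-7 + 4\right)\right) \left(- 4 \left(-2 + 1\right) + 7\right) = \left(38 - 3\right) \left(\left(-4\right) \left(-1\right) + 7\right) = 35 \left(4 + 7\right) = 35 \cdot 11 = 385$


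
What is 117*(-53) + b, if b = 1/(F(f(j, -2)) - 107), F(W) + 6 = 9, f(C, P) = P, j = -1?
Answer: -644905/104 ≈ -6201.0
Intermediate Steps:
F(W) = 3 (F(W) = -6 + 9 = 3)
b = -1/104 (b = 1/(3 - 107) = 1/(-104) = -1/104 ≈ -0.0096154)
117*(-53) + b = 117*(-53) - 1/104 = -6201 - 1/104 = -644905/104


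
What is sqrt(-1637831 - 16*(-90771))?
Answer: I*sqrt(185495) ≈ 430.69*I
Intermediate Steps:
sqrt(-1637831 - 16*(-90771)) = sqrt(-1637831 + 1452336) = sqrt(-185495) = I*sqrt(185495)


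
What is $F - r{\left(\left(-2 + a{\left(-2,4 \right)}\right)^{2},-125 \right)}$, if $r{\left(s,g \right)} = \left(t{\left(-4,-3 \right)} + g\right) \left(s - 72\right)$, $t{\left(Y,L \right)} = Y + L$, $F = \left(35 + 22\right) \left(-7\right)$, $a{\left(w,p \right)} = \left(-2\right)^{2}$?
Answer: $-9375$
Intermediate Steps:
$a{\left(w,p \right)} = 4$
$F = -399$ ($F = 57 \left(-7\right) = -399$)
$t{\left(Y,L \right)} = L + Y$
$r{\left(s,g \right)} = \left(-72 + s\right) \left(-7 + g\right)$ ($r{\left(s,g \right)} = \left(\left(-3 - 4\right) + g\right) \left(s - 72\right) = \left(-7 + g\right) \left(-72 + s\right) = \left(-72 + s\right) \left(-7 + g\right)$)
$F - r{\left(\left(-2 + a{\left(-2,4 \right)}\right)^{2},-125 \right)} = -399 - \left(504 - -9000 - 7 \left(-2 + 4\right)^{2} - 125 \left(-2 + 4\right)^{2}\right) = -399 - \left(504 + 9000 - 7 \cdot 2^{2} - 125 \cdot 2^{2}\right) = -399 - \left(504 + 9000 - 28 - 500\right) = -399 - 8976 = -9375$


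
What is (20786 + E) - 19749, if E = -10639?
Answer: -9602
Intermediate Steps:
(20786 + E) - 19749 = (20786 - 10639) - 19749 = 10147 - 19749 = -9602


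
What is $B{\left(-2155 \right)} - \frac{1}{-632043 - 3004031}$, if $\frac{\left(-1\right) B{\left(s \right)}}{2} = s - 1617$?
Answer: $\frac{27430542257}{3636074} \approx 7544.0$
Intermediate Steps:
$B{\left(s \right)} = 3234 - 2 s$ ($B{\left(s \right)} = - 2 \left(s - 1617\right) = - 2 \left(-1617 + s\right) = 3234 - 2 s$)
$B{\left(-2155 \right)} - \frac{1}{-632043 - 3004031} = \left(3234 - -4310\right) - \frac{1}{-632043 - 3004031} = \left(3234 + 4310\right) - \frac{1}{-3636074} = 7544 - - \frac{1}{3636074} = 7544 + \frac{1}{3636074} = \frac{27430542257}{3636074}$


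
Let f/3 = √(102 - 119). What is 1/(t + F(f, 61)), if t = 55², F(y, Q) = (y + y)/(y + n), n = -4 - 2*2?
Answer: 656731/1987537537 + 48*I*√17/1987537537 ≈ 0.00033042 + 9.9575e-8*I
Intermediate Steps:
n = -8 (n = -4 - 4 = -8)
f = 3*I*√17 (f = 3*√(102 - 119) = 3*√(-17) = 3*(I*√17) = 3*I*√17 ≈ 12.369*I)
F(y, Q) = 2*y/(-8 + y) (F(y, Q) = (y + y)/(y - 8) = (2*y)/(-8 + y) = 2*y/(-8 + y))
t = 3025
1/(t + F(f, 61)) = 1/(3025 + 2*(3*I*√17)/(-8 + 3*I*√17)) = 1/(3025 + 6*I*√17/(-8 + 3*I*√17))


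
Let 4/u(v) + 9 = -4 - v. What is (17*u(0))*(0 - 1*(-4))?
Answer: -272/13 ≈ -20.923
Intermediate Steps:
u(v) = 4/(-13 - v) (u(v) = 4/(-9 + (-4 - v)) = 4/(-13 - v))
(17*u(0))*(0 - 1*(-4)) = (17*(-4/(13 + 0)))*(0 - 1*(-4)) = (17*(-4/13))*(0 + 4) = (17*(-4*1/13))*4 = (17*(-4/13))*4 = -68/13*4 = -272/13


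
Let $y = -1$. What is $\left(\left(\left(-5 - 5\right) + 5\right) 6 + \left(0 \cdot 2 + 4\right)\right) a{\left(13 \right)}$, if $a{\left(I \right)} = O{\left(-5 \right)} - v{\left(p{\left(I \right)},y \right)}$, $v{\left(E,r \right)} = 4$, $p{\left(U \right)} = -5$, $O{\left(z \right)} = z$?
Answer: $234$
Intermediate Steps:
$a{\left(I \right)} = -9$ ($a{\left(I \right)} = -5 - 4 = -9$)
$\left(\left(\left(-5 - 5\right) + 5\right) 6 + \left(0 \cdot 2 + 4\right)\right) a{\left(13 \right)} = \left(\left(\left(-5 - 5\right) + 5\right) 6 + \left(0 \cdot 2 + 4\right)\right) \left(-9\right) = \left(\left(-10 + 5\right) 6 + \left(0 + 4\right)\right) \left(-9\right) = \left(\left(-5\right) 6 + 4\right) \left(-9\right) = \left(-30 + 4\right) \left(-9\right) = \left(-26\right) \left(-9\right) = 234$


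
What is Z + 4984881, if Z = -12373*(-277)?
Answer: 8412202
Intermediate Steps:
Z = 3427321
Z + 4984881 = 3427321 + 4984881 = 8412202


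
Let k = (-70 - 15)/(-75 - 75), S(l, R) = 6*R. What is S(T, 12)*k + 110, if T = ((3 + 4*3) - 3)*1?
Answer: 754/5 ≈ 150.80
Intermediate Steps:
T = 12 (T = ((3 + 12) - 3)*1 = (15 - 3)*1 = 12*1 = 12)
k = 17/30 (k = -85/(-150) = -85*(-1/150) = 17/30 ≈ 0.56667)
S(T, 12)*k + 110 = (6*12)*(17/30) + 110 = 72*(17/30) + 110 = 204/5 + 110 = 754/5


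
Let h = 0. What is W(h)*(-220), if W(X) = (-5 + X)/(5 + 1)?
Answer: 550/3 ≈ 183.33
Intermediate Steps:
W(X) = -⅚ + X/6 (W(X) = (-5 + X)/6 = (-5 + X)*(⅙) = -⅚ + X/6)
W(h)*(-220) = (-⅚ + (⅙)*0)*(-220) = (-⅚ + 0)*(-220) = -⅚*(-220) = 550/3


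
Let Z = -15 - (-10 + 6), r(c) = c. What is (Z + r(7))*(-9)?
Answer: 36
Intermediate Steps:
Z = -11 (Z = -15 - 1*(-4) = -15 + 4 = -11)
(Z + r(7))*(-9) = (-11 + 7)*(-9) = -4*(-9) = 36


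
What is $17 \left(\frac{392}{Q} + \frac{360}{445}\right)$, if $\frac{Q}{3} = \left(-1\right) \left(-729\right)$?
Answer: $\frac{3269984}{194643} \approx 16.8$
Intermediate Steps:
$Q = 2187$ ($Q = 3 \left(\left(-1\right) \left(-729\right)\right) = 3 \cdot 729 = 2187$)
$17 \left(\frac{392}{Q} + \frac{360}{445}\right) = 17 \left(\frac{392}{2187} + \frac{360}{445}\right) = 17 \left(392 \cdot \frac{1}{2187} + 360 \cdot \frac{1}{445}\right) = 17 \left(\frac{392}{2187} + \frac{72}{89}\right) = 17 \cdot \frac{192352}{194643} = \frac{3269984}{194643}$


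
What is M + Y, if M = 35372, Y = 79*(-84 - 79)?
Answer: 22495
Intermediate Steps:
Y = -12877 (Y = 79*(-163) = -12877)
M + Y = 35372 - 12877 = 22495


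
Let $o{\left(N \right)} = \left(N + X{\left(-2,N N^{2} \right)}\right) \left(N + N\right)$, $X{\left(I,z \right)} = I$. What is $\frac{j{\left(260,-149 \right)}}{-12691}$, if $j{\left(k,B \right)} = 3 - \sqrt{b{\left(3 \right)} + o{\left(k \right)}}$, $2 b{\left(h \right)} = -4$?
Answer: $- \frac{3}{12691} + \frac{\sqrt{134158}}{12691} \approx 0.028625$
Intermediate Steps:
$b{\left(h \right)} = -2$ ($b{\left(h \right)} = \frac{1}{2} \left(-4\right) = -2$)
$o{\left(N \right)} = 2 N \left(-2 + N\right)$ ($o{\left(N \right)} = \left(N - 2\right) \left(N + N\right) = \left(-2 + N\right) 2 N = 2 N \left(-2 + N\right)$)
$j{\left(k,B \right)} = 3 - \sqrt{-2 + 2 k \left(-2 + k\right)}$
$\frac{j{\left(260,-149 \right)}}{-12691} = \frac{3 - \sqrt{2} \sqrt{-1 + 260 \left(-2 + 260\right)}}{-12691} = \left(3 - \sqrt{2} \sqrt{-1 + 260 \cdot 258}\right) \left(- \frac{1}{12691}\right) = \left(3 - \sqrt{2} \sqrt{-1 + 67080}\right) \left(- \frac{1}{12691}\right) = \left(3 - \sqrt{2} \sqrt{67079}\right) \left(- \frac{1}{12691}\right) = \left(3 - \sqrt{134158}\right) \left(- \frac{1}{12691}\right) = - \frac{3}{12691} + \frac{\sqrt{134158}}{12691}$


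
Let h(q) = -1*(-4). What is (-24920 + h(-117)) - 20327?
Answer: -45243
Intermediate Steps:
h(q) = 4
(-24920 + h(-117)) - 20327 = (-24920 + 4) - 20327 = -24916 - 20327 = -45243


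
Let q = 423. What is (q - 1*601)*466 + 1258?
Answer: -81690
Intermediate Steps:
(q - 1*601)*466 + 1258 = (423 - 1*601)*466 + 1258 = (423 - 601)*466 + 1258 = -178*466 + 1258 = -82948 + 1258 = -81690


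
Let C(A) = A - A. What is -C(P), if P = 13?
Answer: 0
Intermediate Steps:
C(A) = 0
-C(P) = -1*0 = 0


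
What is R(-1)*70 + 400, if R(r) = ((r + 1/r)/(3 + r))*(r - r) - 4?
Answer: 120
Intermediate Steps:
R(r) = -4 (R(r) = ((r + 1/r)/(3 + r))*0 - 4 = 0 - 4 = -4)
R(-1)*70 + 400 = -4*70 + 400 = -280 + 400 = 120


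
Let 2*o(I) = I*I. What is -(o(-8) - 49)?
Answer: 17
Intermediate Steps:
o(I) = I**2/2 (o(I) = (I*I)/2 = I**2/2)
-(o(-8) - 49) = -((1/2)*(-8)**2 - 49) = -((1/2)*64 - 49) = -(32 - 49) = -1*(-17) = 17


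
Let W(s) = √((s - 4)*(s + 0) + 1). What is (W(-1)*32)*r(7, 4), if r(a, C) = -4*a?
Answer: -896*√6 ≈ -2194.7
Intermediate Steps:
W(s) = √(1 + s*(-4 + s)) (W(s) = √((-4 + s)*s + 1) = √(s*(-4 + s) + 1) = √(1 + s*(-4 + s)))
(W(-1)*32)*r(7, 4) = (√(1 + (-1)² - 4*(-1))*32)*(-4*7) = (√(1 + 1 + 4)*32)*(-28) = (√6*32)*(-28) = (32*√6)*(-28) = -896*√6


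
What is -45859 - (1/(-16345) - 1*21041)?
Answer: -405650209/16345 ≈ -24818.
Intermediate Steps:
-45859 - (1/(-16345) - 1*21041) = -45859 - (-1/16345 - 21041) = -45859 - 1*(-343915146/16345) = -45859 + 343915146/16345 = -405650209/16345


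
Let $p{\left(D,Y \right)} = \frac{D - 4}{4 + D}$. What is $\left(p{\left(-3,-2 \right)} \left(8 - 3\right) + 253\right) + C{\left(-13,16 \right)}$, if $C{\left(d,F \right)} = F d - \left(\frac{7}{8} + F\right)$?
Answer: $- \frac{55}{8} \approx -6.875$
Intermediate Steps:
$p{\left(D,Y \right)} = \frac{-4 + D}{4 + D}$
$C{\left(d,F \right)} = - \frac{7}{8} - F + F d$ ($C{\left(d,F \right)} = F d - \left(\frac{7}{8} + F\right) = - \frac{7}{8} - F + F d$)
$\left(p{\left(-3,-2 \right)} \left(8 - 3\right) + 253\right) + C{\left(-13,16 \right)} = \left(\frac{-4 - 3}{4 - 3} \left(8 - 3\right) + 253\right) - \frac{1799}{8} = \left(1^{-1} \left(-7\right) 5 + 253\right) - \frac{1799}{8} = \left(1 \left(-7\right) 5 + 253\right) - \frac{1799}{8} = \left(\left(-7\right) 5 + 253\right) - \frac{1799}{8} = \left(-35 + 253\right) - \frac{1799}{8} = 218 - \frac{1799}{8} = - \frac{55}{8}$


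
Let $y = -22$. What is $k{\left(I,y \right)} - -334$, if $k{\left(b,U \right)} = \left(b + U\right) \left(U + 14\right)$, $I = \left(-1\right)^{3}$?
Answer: $518$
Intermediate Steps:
$I = -1$
$k{\left(b,U \right)} = \left(14 + U\right) \left(U + b\right)$ ($k{\left(b,U \right)} = \left(U + b\right) \left(14 + U\right) = \left(14 + U\right) \left(U + b\right)$)
$k{\left(I,y \right)} - -334 = \left(\left(-22\right)^{2} + 14 \left(-22\right) + 14 \left(-1\right) - -22\right) - -334 = \left(484 - 308 - 14 + 22\right) + 334 = 184 + 334 = 518$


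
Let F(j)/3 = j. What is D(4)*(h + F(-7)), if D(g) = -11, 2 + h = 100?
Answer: -847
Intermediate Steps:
h = 98 (h = -2 + 100 = 98)
F(j) = 3*j
D(4)*(h + F(-7)) = -11*(98 + 3*(-7)) = -11*(98 - 21) = -11*77 = -847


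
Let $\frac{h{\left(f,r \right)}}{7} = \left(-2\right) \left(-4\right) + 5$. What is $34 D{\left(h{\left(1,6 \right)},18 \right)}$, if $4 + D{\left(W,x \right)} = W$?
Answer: $2958$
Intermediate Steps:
$h{\left(f,r \right)} = 91$ ($h{\left(f,r \right)} = 7 \left(\left(-2\right) \left(-4\right) + 5\right) = 7 \left(8 + 5\right) = 7 \cdot 13 = 91$)
$D{\left(W,x \right)} = -4 + W$
$34 D{\left(h{\left(1,6 \right)},18 \right)} = 34 \left(-4 + 91\right) = 34 \cdot 87 = 2958$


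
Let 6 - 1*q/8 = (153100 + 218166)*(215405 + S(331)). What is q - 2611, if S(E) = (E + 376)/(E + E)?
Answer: -211768370417641/331 ≈ -6.3978e+11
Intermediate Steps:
S(E) = (376 + E)/(2*E) (S(E) = (376 + E)/((2*E)) = (376 + E)*(1/(2*E)) = (376 + E)/(2*E))
q = -211768369553400/331 (q = 48 - 8*(153100 + 218166)*(215405 + (½)*(376 + 331)/331) = 48 - 2970128*(215405 + (½)*(1/331)*707) = 48 - 2970128*(215405 + 707/662) = 48 - 2970128*142598817/662 = 48 - 8*26471046196161/331 = 48 - 211768369569288/331 = -211768369553400/331 ≈ -6.3978e+11)
q - 2611 = -211768369553400/331 - 2611 = -211768370417641/331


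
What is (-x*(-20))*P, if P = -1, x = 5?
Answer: -100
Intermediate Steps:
(-x*(-20))*P = (-1*5*(-20))*(-1) = -5*(-20)*(-1) = 100*(-1) = -100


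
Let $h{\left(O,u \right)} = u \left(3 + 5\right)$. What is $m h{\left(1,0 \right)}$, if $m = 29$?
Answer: $0$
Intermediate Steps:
$h{\left(O,u \right)} = 8 u$ ($h{\left(O,u \right)} = u 8 = 8 u$)
$m h{\left(1,0 \right)} = 29 \cdot 8 \cdot 0 = 29 \cdot 0 = 0$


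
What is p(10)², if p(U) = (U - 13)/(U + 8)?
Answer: 1/36 ≈ 0.027778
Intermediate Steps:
p(U) = (-13 + U)/(8 + U)
p(10)² = ((-13 + 10)/(8 + 10))² = (-3/18)² = ((1/18)*(-3))² = (-⅙)² = 1/36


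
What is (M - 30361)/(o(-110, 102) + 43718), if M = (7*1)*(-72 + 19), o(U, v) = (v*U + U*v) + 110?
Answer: -7683/5347 ≈ -1.4369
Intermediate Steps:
o(U, v) = 110 + 2*U*v (o(U, v) = (U*v + U*v) + 110 = 2*U*v + 110 = 110 + 2*U*v)
M = -371 (M = 7*(-53) = -371)
(M - 30361)/(o(-110, 102) + 43718) = (-371 - 30361)/((110 + 2*(-110)*102) + 43718) = -30732/((110 - 22440) + 43718) = -30732/(-22330 + 43718) = -30732/21388 = -30732*1/21388 = -7683/5347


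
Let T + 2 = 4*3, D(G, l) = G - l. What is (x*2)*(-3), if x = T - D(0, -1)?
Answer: -54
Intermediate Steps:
T = 10 (T = -2 + 4*3 = -2 + 12 = 10)
x = 9 (x = 10 - (0 - 1*(-1)) = 10 - (0 + 1) = 10 - 1*1 = 10 - 1 = 9)
(x*2)*(-3) = (9*2)*(-3) = 18*(-3) = -54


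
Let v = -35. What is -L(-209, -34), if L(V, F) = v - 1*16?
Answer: 51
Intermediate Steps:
L(V, F) = -51 (L(V, F) = -35 - 1*16 = -35 - 16 = -51)
-L(-209, -34) = -1*(-51) = 51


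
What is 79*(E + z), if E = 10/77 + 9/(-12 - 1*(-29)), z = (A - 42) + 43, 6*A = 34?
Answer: 2272751/3927 ≈ 578.75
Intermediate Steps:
A = 17/3 (A = (⅙)*34 = 17/3 ≈ 5.6667)
z = 20/3 (z = (17/3 - 42) + 43 = -109/3 + 43 = 20/3 ≈ 6.6667)
E = 863/1309 (E = 10*(1/77) + 9/(-12 + 29) = 10/77 + 9/17 = 863/1309 ≈ 0.65928)
79*(E + z) = 79*(863/1309 + 20/3) = 79*(28769/3927) = 2272751/3927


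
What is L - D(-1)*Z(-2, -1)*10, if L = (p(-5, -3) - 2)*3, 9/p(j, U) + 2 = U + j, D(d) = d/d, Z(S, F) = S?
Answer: 113/10 ≈ 11.300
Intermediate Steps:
D(d) = 1
p(j, U) = 9/(-2 + U + j) (p(j, U) = 9/(-2 + (U + j)) = 9/(-2 + U + j))
L = -87/10 (L = (9/(-2 - 3 - 5) - 2)*3 = (9/(-10) - 2)*3 = (9*(-⅒) - 2)*3 = (-9/10 - 2)*3 = -29/10*3 = -87/10 ≈ -8.7000)
L - D(-1)*Z(-2, -1)*10 = -87/10 - 1*(-2)*10 = -87/10 - (-2)*10 = -87/10 - 1*(-20) = -87/10 + 20 = 113/10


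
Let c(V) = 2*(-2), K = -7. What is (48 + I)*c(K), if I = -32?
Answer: -64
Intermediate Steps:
c(V) = -4
(48 + I)*c(K) = (48 - 32)*(-4) = 16*(-4) = -64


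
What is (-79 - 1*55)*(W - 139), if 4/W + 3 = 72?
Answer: 1284658/69 ≈ 18618.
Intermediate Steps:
W = 4/69 (W = 4/(-3 + 72) = 4/69 ≈ 0.057971)
(-79 - 1*55)*(W - 139) = (-79 - 1*55)*(4/69 - 139) = (-79 - 55)*(-9587/69) = -134*(-9587/69) = 1284658/69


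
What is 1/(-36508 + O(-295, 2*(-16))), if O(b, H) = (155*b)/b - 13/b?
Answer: -295/10724122 ≈ -2.7508e-5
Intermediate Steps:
O(b, H) = 155 - 13/b
1/(-36508 + O(-295, 2*(-16))) = 1/(-36508 + (155 - 13/(-295))) = 1/(-36508 + (155 - 13*(-1/295))) = 1/(-36508 + (155 + 13/295)) = 1/(-36508 + 45738/295) = 1/(-10724122/295) = -295/10724122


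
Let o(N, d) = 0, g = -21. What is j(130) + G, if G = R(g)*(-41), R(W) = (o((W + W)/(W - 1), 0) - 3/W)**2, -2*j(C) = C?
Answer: -3226/49 ≈ -65.837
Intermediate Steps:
j(C) = -C/2
R(W) = 9/W**2 (R(W) = (0 - 3/W)**2 = (-3/W)**2 = 9/W**2)
G = -41/49 (G = (9/(-21)**2)*(-41) = (9*(1/441))*(-41) = (1/49)*(-41) = -41/49 ≈ -0.83673)
j(130) + G = -1/2*130 - 41/49 = -65 - 41/49 = -3226/49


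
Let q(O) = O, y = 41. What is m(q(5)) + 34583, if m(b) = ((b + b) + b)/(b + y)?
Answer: 1590833/46 ≈ 34583.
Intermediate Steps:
m(b) = 3*b/(41 + b) (m(b) = ((b + b) + b)/(b + 41) = (2*b + b)/(41 + b) = (3*b)/(41 + b) = 3*b/(41 + b))
m(q(5)) + 34583 = 3*5/(41 + 5) + 34583 = 3*5/46 + 34583 = 3*5*(1/46) + 34583 = 15/46 + 34583 = 1590833/46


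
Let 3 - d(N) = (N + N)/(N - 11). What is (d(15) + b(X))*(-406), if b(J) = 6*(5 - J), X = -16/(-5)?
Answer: -12789/5 ≈ -2557.8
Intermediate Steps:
d(N) = 3 - 2*N/(-11 + N) (d(N) = 3 - (N + N)/(N - 11) = 3 - 2*N/(-11 + N))
X = 16/5 (X = -16*(-1/5) = 16/5 ≈ 3.2000)
b(J) = 30 - 6*J
(d(15) + b(X))*(-406) = ((-33 + 15)/(-11 + 15) + (30 - 6*16/5))*(-406) = (-18/4 + (30 - 96/5))*(-406) = ((1/4)*(-18) + 54/5)*(-406) = (-9/2 + 54/5)*(-406) = (63/10)*(-406) = -12789/5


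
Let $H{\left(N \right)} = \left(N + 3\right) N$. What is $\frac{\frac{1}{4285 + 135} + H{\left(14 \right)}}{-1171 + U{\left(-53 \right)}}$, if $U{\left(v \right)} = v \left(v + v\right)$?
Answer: $\frac{1051961}{19655740} \approx 0.053519$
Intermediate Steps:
$U{\left(v \right)} = 2 v^{2}$ ($U{\left(v \right)} = v 2 v = 2 v^{2}$)
$H{\left(N \right)} = N \left(3 + N\right)$ ($H{\left(N \right)} = \left(3 + N\right) N = N \left(3 + N\right)$)
$\frac{\frac{1}{4285 + 135} + H{\left(14 \right)}}{-1171 + U{\left(-53 \right)}} = \frac{\frac{1}{4285 + 135} + 14 \left(3 + 14\right)}{-1171 + 2 \left(-53\right)^{2}} = \frac{\frac{1}{4420} + 14 \cdot 17}{-1171 + 2 \cdot 2809} = \frac{\frac{1}{4420} + 238}{-1171 + 5618} = \frac{1051961}{4420 \cdot 4447} = \frac{1051961}{4420} \cdot \frac{1}{4447} = \frac{1051961}{19655740}$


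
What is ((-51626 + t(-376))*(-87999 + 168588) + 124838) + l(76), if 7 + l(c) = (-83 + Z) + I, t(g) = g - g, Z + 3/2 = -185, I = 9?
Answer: -8320726287/2 ≈ -4.1604e+9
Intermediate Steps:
Z = -373/2 (Z = -3/2 - 185 = -373/2 ≈ -186.50)
t(g) = 0
l(c) = -535/2 (l(c) = -7 + ((-83 - 373/2) + 9) = -7 + (-539/2 + 9) = -7 - 521/2 = -535/2)
((-51626 + t(-376))*(-87999 + 168588) + 124838) + l(76) = ((-51626 + 0)*(-87999 + 168588) + 124838) - 535/2 = (-51626*80589 + 124838) - 535/2 = (-4160487714 + 124838) - 535/2 = -4160362876 - 535/2 = -8320726287/2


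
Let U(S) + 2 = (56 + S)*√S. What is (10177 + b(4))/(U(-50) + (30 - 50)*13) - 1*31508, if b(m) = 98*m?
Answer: -1111159315/35222 - 158535*I*√2/35222 ≈ -31547.0 - 6.3654*I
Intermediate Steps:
U(S) = -2 + √S*(56 + S) (U(S) = -2 + (56 + S)*√S = -2 + √S*(56 + S))
(10177 + b(4))/(U(-50) + (30 - 50)*13) - 1*31508 = (10177 + 98*4)/((-2 + (-50)^(3/2) + 56*√(-50)) + (30 - 50)*13) - 1*31508 = (10177 + 392)/((-2 - 250*I*√2 + 56*(5*I*√2)) - 20*13) - 31508 = 10569/((-2 - 250*I*√2 + 280*I*√2) - 260) - 31508 = 10569/((-2 + 30*I*√2) - 260) - 31508 = 10569/(-262 + 30*I*√2) - 31508 = -31508 + 10569/(-262 + 30*I*√2)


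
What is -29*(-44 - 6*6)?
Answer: 2320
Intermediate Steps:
-29*(-44 - 6*6) = -29*(-44 - 36) = -29*(-80) = 2320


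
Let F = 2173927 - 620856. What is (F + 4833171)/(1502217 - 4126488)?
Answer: -6386242/2624271 ≈ -2.4335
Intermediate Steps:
F = 1553071
(F + 4833171)/(1502217 - 4126488) = (1553071 + 4833171)/(1502217 - 4126488) = 6386242/(-2624271) = 6386242*(-1/2624271) = -6386242/2624271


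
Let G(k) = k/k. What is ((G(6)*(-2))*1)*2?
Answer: -4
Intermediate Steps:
G(k) = 1
((G(6)*(-2))*1)*2 = ((1*(-2))*1)*2 = -2*1*2 = -2*2 = -4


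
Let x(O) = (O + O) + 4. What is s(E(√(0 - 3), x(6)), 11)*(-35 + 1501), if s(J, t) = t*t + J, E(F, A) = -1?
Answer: 175920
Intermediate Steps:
x(O) = 4 + 2*O (x(O) = 2*O + 4 = 4 + 2*O)
s(J, t) = J + t² (s(J, t) = t² + J = J + t²)
s(E(√(0 - 3), x(6)), 11)*(-35 + 1501) = (-1 + 11²)*(-35 + 1501) = (-1 + 121)*1466 = 120*1466 = 175920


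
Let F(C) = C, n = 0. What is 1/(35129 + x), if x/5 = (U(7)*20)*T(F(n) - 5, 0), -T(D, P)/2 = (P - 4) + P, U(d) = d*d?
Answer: 1/74329 ≈ 1.3454e-5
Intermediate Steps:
U(d) = d**2
T(D, P) = 8 - 4*P (T(D, P) = -2*((P - 4) + P) = -2*((-4 + P) + P) = -2*(-4 + 2*P) = 8 - 4*P)
x = 39200 (x = 5*((7**2*20)*(8 - 4*0)) = 5*((49*20)*(8 + 0)) = 5*(980*8) = 5*7840 = 39200)
1/(35129 + x) = 1/(35129 + 39200) = 1/74329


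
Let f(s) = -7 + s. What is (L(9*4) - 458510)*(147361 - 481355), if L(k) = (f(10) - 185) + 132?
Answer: 153156288640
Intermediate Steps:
L(k) = -50 (L(k) = ((-7 + 10) - 185) + 132 = (3 - 185) + 132 = -182 + 132 = -50)
(L(9*4) - 458510)*(147361 - 481355) = (-50 - 458510)*(147361 - 481355) = -458560*(-333994) = 153156288640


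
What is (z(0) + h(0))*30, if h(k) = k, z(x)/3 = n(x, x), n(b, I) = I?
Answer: 0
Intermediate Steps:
z(x) = 3*x
(z(0) + h(0))*30 = (3*0 + 0)*30 = (0 + 0)*30 = 0*30 = 0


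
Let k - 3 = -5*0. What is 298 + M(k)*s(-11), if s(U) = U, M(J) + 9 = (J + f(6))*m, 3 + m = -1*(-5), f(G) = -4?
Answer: 419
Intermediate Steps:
m = 2 (m = -3 - 1*(-5) = -3 + 5 = 2)
k = 3 (k = 3 - 5*0 = 3 + 0 = 3)
M(J) = -17 + 2*J (M(J) = -9 + (J - 4)*2 = -9 + (-4 + J)*2 = -9 + (-8 + 2*J) = -17 + 2*J)
298 + M(k)*s(-11) = 298 + (-17 + 2*3)*(-11) = 298 + (-17 + 6)*(-11) = 298 - 11*(-11) = 298 + 121 = 419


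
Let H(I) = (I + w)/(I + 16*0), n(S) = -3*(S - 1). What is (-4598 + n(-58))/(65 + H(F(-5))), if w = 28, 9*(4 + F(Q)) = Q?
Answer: -181261/2454 ≈ -73.864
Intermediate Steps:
F(Q) = -4 + Q/9
n(S) = 3 - 3*S (n(S) = -3*(-1 + S) = 3 - 3*S)
H(I) = (28 + I)/I (H(I) = (I + 28)/(I + 16*0) = (28 + I)/(I + 0) = (28 + I)/I)
(-4598 + n(-58))/(65 + H(F(-5))) = (-4598 + (3 - 3*(-58)))/(65 + (28 + (-4 + (⅑)*(-5)))/(-4 + (⅑)*(-5))) = (-4598 + (3 + 174))/(65 + (28 + (-4 - 5/9))/(-4 - 5/9)) = (-4598 + 177)/(65 + (28 - 41/9)/(-41/9)) = -4421/(65 - 9/41*211/9) = -4421/(65 - 211/41) = -4421/2454/41 = -4421*41/2454 = -181261/2454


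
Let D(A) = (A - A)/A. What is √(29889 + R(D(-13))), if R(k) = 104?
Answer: √29993 ≈ 173.18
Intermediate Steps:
D(A) = 0 (D(A) = 0/A = 0)
√(29889 + R(D(-13))) = √(29889 + 104) = √29993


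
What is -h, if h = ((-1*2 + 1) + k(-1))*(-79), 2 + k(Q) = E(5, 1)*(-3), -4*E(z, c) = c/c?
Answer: -711/4 ≈ -177.75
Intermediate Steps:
E(z, c) = -¼ (E(z, c) = -c/(4*c) = -¼*1 = -¼)
k(Q) = -5/4 (k(Q) = -2 - ¼*(-3) = -2 + ¾ = -5/4)
h = 711/4 (h = ((-1*2 + 1) - 5/4)*(-79) = ((-2 + 1) - 5/4)*(-79) = (-1 - 5/4)*(-79) = -9/4*(-79) = 711/4 ≈ 177.75)
-h = -1*711/4 = -711/4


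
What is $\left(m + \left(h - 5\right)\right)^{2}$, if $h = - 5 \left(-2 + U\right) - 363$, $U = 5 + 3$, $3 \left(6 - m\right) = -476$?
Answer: $\frac{490000}{9} \approx 54444.0$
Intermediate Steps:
$m = \frac{494}{3}$ ($m = 6 - - \frac{476}{3} = 6 + \frac{476}{3} = \frac{494}{3} \approx 164.67$)
$U = 8$
$h = -393$ ($h = - 5 \left(-2 + 8\right) - 363 = \left(-5\right) 6 - 363 = -30 - 363 = -393$)
$\left(m + \left(h - 5\right)\right)^{2} = \left(\frac{494}{3} - 398\right)^{2} = \left(- \frac{700}{3}\right)^{2} = \frac{490000}{9}$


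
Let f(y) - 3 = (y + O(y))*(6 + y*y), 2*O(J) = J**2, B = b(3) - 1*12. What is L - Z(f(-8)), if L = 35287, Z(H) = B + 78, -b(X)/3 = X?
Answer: 35230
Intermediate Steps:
b(X) = -3*X
B = -21 (B = -3*3 - 1*12 = -9 - 12 = -21)
O(J) = J**2/2
f(y) = 3 + (6 + y**2)*(y + y**2/2) (f(y) = 3 + (y + y**2/2)*(6 + y*y) = 3 + (y + y**2/2)*(6 + y**2) = 3 + (6 + y**2)*(y + y**2/2))
Z(H) = 57 (Z(H) = -21 + 78 = 57)
L - Z(f(-8)) = 35287 - 1*57 = 35287 - 57 = 35230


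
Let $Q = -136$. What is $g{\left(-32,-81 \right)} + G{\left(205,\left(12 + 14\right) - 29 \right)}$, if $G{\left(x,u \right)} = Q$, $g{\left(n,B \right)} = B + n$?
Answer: $-249$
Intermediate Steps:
$G{\left(x,u \right)} = -136$
$g{\left(-32,-81 \right)} + G{\left(205,\left(12 + 14\right) - 29 \right)} = \left(-81 - 32\right) - 136 = -113 - 136 = -249$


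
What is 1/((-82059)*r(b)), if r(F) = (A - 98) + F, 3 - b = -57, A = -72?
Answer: 1/9026490 ≈ 1.1078e-7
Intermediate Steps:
b = 60 (b = 3 - 1*(-57) = 3 + 57 = 60)
r(F) = -170 + F (r(F) = (-72 - 98) + F = -170 + F)
1/((-82059)*r(b)) = 1/((-82059)*(-170 + 60)) = -1/82059/(-110) = -1/82059*(-1/110) = 1/9026490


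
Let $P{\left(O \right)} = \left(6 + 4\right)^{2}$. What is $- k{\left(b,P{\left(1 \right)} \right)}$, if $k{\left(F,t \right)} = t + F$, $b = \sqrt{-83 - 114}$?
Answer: $-100 - i \sqrt{197} \approx -100.0 - 14.036 i$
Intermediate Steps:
$P{\left(O \right)} = 100$ ($P{\left(O \right)} = 10^{2} = 100$)
$b = i \sqrt{197}$ ($b = \sqrt{-197} = i \sqrt{197} \approx 14.036 i$)
$k{\left(F,t \right)} = F + t$
$- k{\left(b,P{\left(1 \right)} \right)} = - (i \sqrt{197} + 100) = - (100 + i \sqrt{197}) = -100 - i \sqrt{197}$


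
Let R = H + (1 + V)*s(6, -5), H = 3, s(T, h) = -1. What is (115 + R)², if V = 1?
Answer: 13456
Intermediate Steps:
R = 1 (R = 3 + (1 + 1)*(-1) = 3 + 2*(-1) = 3 - 2 = 1)
(115 + R)² = (115 + 1)² = 116² = 13456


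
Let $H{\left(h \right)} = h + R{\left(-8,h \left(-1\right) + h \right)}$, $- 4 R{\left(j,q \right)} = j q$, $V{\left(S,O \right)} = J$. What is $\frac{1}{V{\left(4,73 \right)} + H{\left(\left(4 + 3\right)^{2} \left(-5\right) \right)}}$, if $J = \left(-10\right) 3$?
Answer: $- \frac{1}{275} \approx -0.0036364$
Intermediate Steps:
$J = -30$
$V{\left(S,O \right)} = -30$
$R{\left(j,q \right)} = - \frac{j q}{4}$
$H{\left(h \right)} = h$ ($H{\left(h \right)} = h - - 2 \left(h \left(-1\right) + h\right) = h - - 2 \left(- h + h\right) = h - \left(-2\right) 0 = h + 0 = h$)
$\frac{1}{V{\left(4,73 \right)} + H{\left(\left(4 + 3\right)^{2} \left(-5\right) \right)}} = \frac{1}{-30 + \left(4 + 3\right)^{2} \left(-5\right)} = \frac{1}{-30 + 7^{2} \left(-5\right)} = \frac{1}{-30 + 49 \left(-5\right)} = \frac{1}{-30 - 245} = \frac{1}{-275} = - \frac{1}{275}$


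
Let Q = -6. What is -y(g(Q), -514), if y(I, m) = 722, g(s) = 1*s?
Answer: -722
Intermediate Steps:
g(s) = s
-y(g(Q), -514) = -1*722 = -722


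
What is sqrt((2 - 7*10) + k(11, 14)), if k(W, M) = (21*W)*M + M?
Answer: 2*sqrt(795) ≈ 56.391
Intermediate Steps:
k(W, M) = M + 21*M*W (k(W, M) = 21*M*W + M = M + 21*M*W)
sqrt((2 - 7*10) + k(11, 14)) = sqrt((2 - 7*10) + 14*(1 + 21*11)) = sqrt((2 - 70) + 14*(1 + 231)) = sqrt(-68 + 14*232) = sqrt(-68 + 3248) = sqrt(3180) = 2*sqrt(795)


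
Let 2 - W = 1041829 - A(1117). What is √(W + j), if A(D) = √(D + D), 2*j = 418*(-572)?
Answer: √(-1161375 + √2234) ≈ 1077.6*I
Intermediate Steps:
j = -119548 (j = (418*(-572))/2 = (½)*(-239096) = -119548)
A(D) = √2*√D (A(D) = √(2*D) = √2*√D)
W = -1041827 + √2234 (W = 2 - (1041829 - √2*√1117) = 2 - (1041829 - √2234) = 2 + (-1041829 + √2234) = -1041827 + √2234 ≈ -1.0418e+6)
√(W + j) = √((-1041827 + √2234) - 119548) = √(-1161375 + √2234)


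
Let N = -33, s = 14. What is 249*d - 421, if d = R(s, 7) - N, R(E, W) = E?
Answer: 11282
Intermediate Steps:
d = 47 (d = 14 - 1*(-33) = 14 + 33 = 47)
249*d - 421 = 249*47 - 421 = 11703 - 421 = 11282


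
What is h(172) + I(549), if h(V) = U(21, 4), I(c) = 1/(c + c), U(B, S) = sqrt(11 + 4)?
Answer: 1/1098 + sqrt(15) ≈ 3.8739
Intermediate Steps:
U(B, S) = sqrt(15)
I(c) = 1/(2*c)
h(V) = sqrt(15)
h(172) + I(549) = sqrt(15) + (1/2)/549 = sqrt(15) + (1/2)*(1/549) = sqrt(15) + 1/1098 = 1/1098 + sqrt(15)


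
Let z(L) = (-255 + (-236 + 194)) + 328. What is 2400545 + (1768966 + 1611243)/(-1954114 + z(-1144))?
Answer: 4690860795026/1954083 ≈ 2.4005e+6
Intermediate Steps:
z(L) = 31 (z(L) = (-255 - 42) + 328 = -297 + 328 = 31)
2400545 + (1768966 + 1611243)/(-1954114 + z(-1144)) = 2400545 + (1768966 + 1611243)/(-1954114 + 31) = 2400545 + 3380209/(-1954083) = 2400545 + 3380209*(-1/1954083) = 2400545 - 3380209/1954083 = 4690860795026/1954083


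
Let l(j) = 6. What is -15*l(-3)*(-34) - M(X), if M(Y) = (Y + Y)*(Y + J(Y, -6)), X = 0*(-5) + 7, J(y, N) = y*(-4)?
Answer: 3354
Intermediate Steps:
J(y, N) = -4*y
X = 7 (X = 0 + 7 = 7)
M(Y) = -6*Y**2 (M(Y) = (Y + Y)*(Y - 4*Y) = (2*Y)*(-3*Y) = -6*Y**2)
-15*l(-3)*(-34) - M(X) = -15*6*(-34) - (-6)*7**2 = -90*(-34) - (-6)*49 = 3060 - 1*(-294) = 3060 + 294 = 3354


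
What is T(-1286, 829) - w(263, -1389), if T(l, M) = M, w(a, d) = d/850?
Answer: 706039/850 ≈ 830.63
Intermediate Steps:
w(a, d) = d/850 (w(a, d) = d*(1/850) = d/850)
T(-1286, 829) - w(263, -1389) = 829 - (-1389)/850 = 829 - 1*(-1389/850) = 829 + 1389/850 = 706039/850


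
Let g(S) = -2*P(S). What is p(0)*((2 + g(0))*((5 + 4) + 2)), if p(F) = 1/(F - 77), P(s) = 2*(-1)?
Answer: -6/7 ≈ -0.85714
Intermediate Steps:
P(s) = -2
p(F) = 1/(-77 + F)
g(S) = 4 (g(S) = -2*(-2) = 4)
p(0)*((2 + g(0))*((5 + 4) + 2)) = ((2 + 4)*((5 + 4) + 2))/(-77 + 0) = (6*(9 + 2))/(-77) = -6*11/77 = -1/77*66 = -6/7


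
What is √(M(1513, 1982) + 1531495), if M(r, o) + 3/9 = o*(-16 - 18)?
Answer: 8*√205890/3 ≈ 1210.0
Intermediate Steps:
M(r, o) = -⅓ - 34*o (M(r, o) = -⅓ + o*(-16 - 18) = -⅓ + o*(-34) = -⅓ - 34*o)
√(M(1513, 1982) + 1531495) = √((-⅓ - 34*1982) + 1531495) = √((-⅓ - 67388) + 1531495) = √(-202165/3 + 1531495) = √(4392320/3) = 8*√205890/3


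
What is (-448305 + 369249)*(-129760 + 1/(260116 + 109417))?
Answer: 3790782797957424/369533 ≈ 1.0258e+10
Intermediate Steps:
(-448305 + 369249)*(-129760 + 1/(260116 + 109417)) = -79056*(-129760 + 1/369533) = -79056*(-47950602079/369533) = 3790782797957424/369533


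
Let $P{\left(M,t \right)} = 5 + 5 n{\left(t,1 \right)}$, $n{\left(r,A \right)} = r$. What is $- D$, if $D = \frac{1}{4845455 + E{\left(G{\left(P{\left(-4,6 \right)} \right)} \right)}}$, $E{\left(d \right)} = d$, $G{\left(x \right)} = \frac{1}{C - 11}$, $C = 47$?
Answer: $- \frac{36}{174436381} \approx -2.0638 \cdot 10^{-7}$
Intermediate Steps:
$P{\left(M,t \right)} = 5 + 5 t$
$G{\left(x \right)} = \frac{1}{36}$ ($G{\left(x \right)} = \frac{1}{47 - 11} = \frac{1}{36}$)
$D = \frac{36}{174436381}$ ($D = \frac{1}{4845455 + \frac{1}{36}} = \frac{1}{\frac{174436381}{36}} = \frac{36}{174436381} \approx 2.0638 \cdot 10^{-7}$)
$- D = \left(-1\right) \frac{36}{174436381} = - \frac{36}{174436381}$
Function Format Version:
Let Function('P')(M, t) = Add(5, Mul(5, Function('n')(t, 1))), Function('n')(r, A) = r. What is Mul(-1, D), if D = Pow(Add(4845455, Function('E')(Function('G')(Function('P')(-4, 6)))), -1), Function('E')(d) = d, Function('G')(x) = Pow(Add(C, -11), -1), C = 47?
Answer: Rational(-36, 174436381) ≈ -2.0638e-7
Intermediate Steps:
Function('P')(M, t) = Add(5, Mul(5, t))
Function('G')(x) = Rational(1, 36) (Function('G')(x) = Pow(Add(47, -11), -1) = Pow(36, -1) = Rational(1, 36))
D = Rational(36, 174436381) (D = Pow(Add(4845455, Rational(1, 36)), -1) = Pow(Rational(174436381, 36), -1) = Rational(36, 174436381) ≈ 2.0638e-7)
Mul(-1, D) = Mul(-1, Rational(36, 174436381)) = Rational(-36, 174436381)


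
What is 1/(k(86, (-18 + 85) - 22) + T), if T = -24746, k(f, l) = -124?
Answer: -1/24870 ≈ -4.0209e-5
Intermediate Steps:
1/(k(86, (-18 + 85) - 22) + T) = 1/(-124 - 24746) = 1/(-24870) = -1/24870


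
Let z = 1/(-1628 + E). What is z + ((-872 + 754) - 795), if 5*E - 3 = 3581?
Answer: -4159633/4556 ≈ -913.00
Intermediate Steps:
E = 3584/5 (E = 3/5 + (1/5)*3581 = 3/5 + 3581/5 = 3584/5 ≈ 716.80)
z = -5/4556 (z = 1/(-1628 + 3584/5) = 1/(-4556/5) = -5/4556 ≈ -0.0010975)
z + ((-872 + 754) - 795) = -5/4556 + ((-872 + 754) - 795) = -5/4556 + (-118 - 795) = -5/4556 - 913 = -4159633/4556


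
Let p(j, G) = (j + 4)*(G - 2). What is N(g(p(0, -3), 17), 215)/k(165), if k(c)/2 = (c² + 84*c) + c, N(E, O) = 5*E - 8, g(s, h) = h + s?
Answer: -23/82500 ≈ -0.00027879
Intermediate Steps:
p(j, G) = (-2 + G)*(4 + j) (p(j, G) = (4 + j)*(-2 + G) = (-2 + G)*(4 + j))
N(E, O) = -8 + 5*E
k(c) = 2*c² + 170*c (k(c) = 2*((c² + 84*c) + c) = 2*(c² + 85*c) = 2*c² + 170*c)
N(g(p(0, -3), 17), 215)/k(165) = (-8 + 5*(17 + (-8 - 2*0 + 4*(-3) - 3*0)))/((2*165*(85 + 165))) = (-8 + 5*(17 + (-8 + 0 - 12 + 0)))/((2*165*250)) = (-8 + 5*(17 - 20))/82500 = (-8 + 5*(-3))*(1/82500) = (-8 - 15)*(1/82500) = -23*1/82500 = -23/82500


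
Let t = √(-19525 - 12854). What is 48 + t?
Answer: 48 + I*√32379 ≈ 48.0 + 179.94*I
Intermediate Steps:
t = I*√32379 (t = √(-32379) = I*√32379 ≈ 179.94*I)
48 + t = 48 + I*√32379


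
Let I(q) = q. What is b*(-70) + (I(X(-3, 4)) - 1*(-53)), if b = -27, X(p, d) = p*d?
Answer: 1931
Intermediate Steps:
X(p, d) = d*p
b*(-70) + (I(X(-3, 4)) - 1*(-53)) = -27*(-70) + (4*(-3) - 1*(-53)) = 1890 + (-12 + 53) = 1890 + 41 = 1931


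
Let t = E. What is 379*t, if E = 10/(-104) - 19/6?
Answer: -192911/156 ≈ -1236.6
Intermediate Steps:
E = -509/156 (E = 10*(-1/104) - 19*1/6 = -5/52 - 19/6 = -509/156 ≈ -3.2628)
t = -509/156 ≈ -3.2628
379*t = 379*(-509/156) = -192911/156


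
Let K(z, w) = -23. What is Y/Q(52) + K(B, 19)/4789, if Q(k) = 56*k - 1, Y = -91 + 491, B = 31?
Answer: 1848647/13940779 ≈ 0.13261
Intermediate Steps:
Y = 400
Q(k) = -1 + 56*k
Y/Q(52) + K(B, 19)/4789 = 400/(-1 + 56*52) - 23/4789 = 400/(-1 + 2912) - 23*1/4789 = 400/2911 - 23/4789 = 1848647/13940779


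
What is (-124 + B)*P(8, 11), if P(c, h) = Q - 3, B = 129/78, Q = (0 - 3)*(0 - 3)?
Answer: -9543/13 ≈ -734.08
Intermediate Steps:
Q = 9 (Q = -3*(-3) = 9)
B = 43/26 (B = 129*(1/78) = 43/26 ≈ 1.6538)
P(c, h) = 6 (P(c, h) = 9 - 3 = 6)
(-124 + B)*P(8, 11) = (-124 + 43/26)*6 = -3181/26*6 = -9543/13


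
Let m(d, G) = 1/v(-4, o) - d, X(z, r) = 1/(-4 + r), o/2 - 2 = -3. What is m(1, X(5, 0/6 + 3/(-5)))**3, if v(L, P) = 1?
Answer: 0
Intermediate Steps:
o = -2 (o = 4 + 2*(-3) = 4 - 6 = -2)
m(d, G) = 1 - d (m(d, G) = 1/1 - d = 1 - d)
m(1, X(5, 0/6 + 3/(-5)))**3 = (1 - 1*1)**3 = (1 - 1)**3 = 0**3 = 0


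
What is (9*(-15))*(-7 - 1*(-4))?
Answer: 405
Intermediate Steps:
(9*(-15))*(-7 - 1*(-4)) = -135*(-7 + 4) = -135*(-3) = 405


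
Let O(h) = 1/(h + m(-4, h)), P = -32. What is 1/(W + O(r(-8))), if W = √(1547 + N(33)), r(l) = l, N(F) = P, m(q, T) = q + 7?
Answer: 5/37874 + 25*√1515/37874 ≈ 0.025824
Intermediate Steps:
m(q, T) = 7 + q
N(F) = -32
O(h) = 1/(3 + h) (O(h) = 1/(h + (7 - 4)) = 1/(h + 3) = 1/(3 + h))
W = √1515 (W = √(1547 - 32) = √1515 ≈ 38.923)
1/(W + O(r(-8))) = 1/(√1515 + 1/(3 - 8)) = 1/(√1515 + 1/(-5)) = 1/(√1515 - ⅕) = 1/(-⅕ + √1515)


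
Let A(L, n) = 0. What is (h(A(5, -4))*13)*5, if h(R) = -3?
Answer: -195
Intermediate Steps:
(h(A(5, -4))*13)*5 = -3*13*5 = -39*5 = -195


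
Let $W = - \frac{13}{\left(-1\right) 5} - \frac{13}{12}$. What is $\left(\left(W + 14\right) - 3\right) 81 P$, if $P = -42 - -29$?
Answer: $- \frac{263601}{20} \approx -13180.0$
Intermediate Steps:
$P = -13$ ($P = -42 + 29 = -13$)
$W = \frac{91}{60}$ ($W = - \frac{13}{-5} - \frac{13}{12} = \left(-13\right) \left(- \frac{1}{5}\right) - \frac{13}{12} = \frac{13}{5} - \frac{13}{12} = \frac{91}{60} \approx 1.5167$)
$\left(\left(W + 14\right) - 3\right) 81 P = \left(\left(\frac{91}{60} + 14\right) - 3\right) 81 \left(-13\right) = \left(\frac{931}{60} - 3\right) 81 \left(-13\right) = \frac{751}{60} \cdot 81 \left(-13\right) = \frac{20277}{20} \left(-13\right) = - \frac{263601}{20}$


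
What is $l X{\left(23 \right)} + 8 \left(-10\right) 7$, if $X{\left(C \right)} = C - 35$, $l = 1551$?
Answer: $-19172$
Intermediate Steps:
$X{\left(C \right)} = -35 + C$
$l X{\left(23 \right)} + 8 \left(-10\right) 7 = 1551 \left(-35 + 23\right) + 8 \left(-10\right) 7 = 1551 \left(-12\right) - 560 = -18612 - 560 = -19172$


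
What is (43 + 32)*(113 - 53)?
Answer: 4500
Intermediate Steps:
(43 + 32)*(113 - 53) = 75*60 = 4500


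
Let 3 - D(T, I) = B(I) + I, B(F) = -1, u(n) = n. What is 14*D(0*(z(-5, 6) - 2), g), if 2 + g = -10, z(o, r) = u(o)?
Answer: 224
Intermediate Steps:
z(o, r) = o
g = -12 (g = -2 - 10 = -12)
D(T, I) = 4 - I (D(T, I) = 3 - (-1 + I) = 3 + (1 - I) = 4 - I)
14*D(0*(z(-5, 6) - 2), g) = 14*(4 - 1*(-12)) = 14*(4 + 12) = 14*16 = 224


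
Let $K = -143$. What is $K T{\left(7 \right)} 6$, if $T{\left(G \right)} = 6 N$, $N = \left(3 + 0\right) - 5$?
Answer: $10296$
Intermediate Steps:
$N = -2$ ($N = 3 - 5 = -2$)
$T{\left(G \right)} = -12$ ($T{\left(G \right)} = 6 \left(-2\right) = -12$)
$K T{\left(7 \right)} 6 = - 143 \left(\left(-12\right) 6\right) = \left(-143\right) \left(-72\right) = 10296$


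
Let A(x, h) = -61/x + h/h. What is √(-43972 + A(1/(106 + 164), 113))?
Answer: I*√60441 ≈ 245.85*I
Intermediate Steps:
A(x, h) = 1 - 61/x (A(x, h) = -61/x + 1 = 1 - 61/x)
√(-43972 + A(1/(106 + 164), 113)) = √(-43972 + (-61 + 1/(106 + 164))/(1/(106 + 164))) = √(-43972 + (-61 + 1/270)/(1/270)) = √(-43972 + 270*(-16469/270)) = √(-43972 - 16469) = √(-60441) = I*√60441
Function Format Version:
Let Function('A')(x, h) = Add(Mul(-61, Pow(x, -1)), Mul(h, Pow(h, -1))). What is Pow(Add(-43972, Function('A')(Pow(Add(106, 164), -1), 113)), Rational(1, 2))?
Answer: Mul(I, Pow(60441, Rational(1, 2))) ≈ Mul(245.85, I)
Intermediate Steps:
Function('A')(x, h) = Add(1, Mul(-61, Pow(x, -1))) (Function('A')(x, h) = Add(Mul(-61, Pow(x, -1)), 1) = Add(1, Mul(-61, Pow(x, -1))))
Pow(Add(-43972, Function('A')(Pow(Add(106, 164), -1), 113)), Rational(1, 2)) = Pow(Add(-43972, Mul(Pow(Pow(Add(106, 164), -1), -1), Add(-61, Pow(Add(106, 164), -1)))), Rational(1, 2)) = Pow(Add(-43972, Mul(Pow(Pow(270, -1), -1), Add(-61, Pow(270, -1)))), Rational(1, 2)) = Pow(Add(-43972, Mul(Pow(Rational(1, 270), -1), Add(-61, Rational(1, 270)))), Rational(1, 2)) = Pow(Add(-43972, Mul(270, Rational(-16469, 270))), Rational(1, 2)) = Pow(Add(-43972, -16469), Rational(1, 2)) = Pow(-60441, Rational(1, 2)) = Mul(I, Pow(60441, Rational(1, 2)))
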